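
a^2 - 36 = (a - 6)*(a + 6)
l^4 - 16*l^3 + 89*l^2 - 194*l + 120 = (l - 6)*(l - 5)*(l - 4)*(l - 1)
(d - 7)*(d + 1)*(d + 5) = d^3 - d^2 - 37*d - 35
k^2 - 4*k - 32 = (k - 8)*(k + 4)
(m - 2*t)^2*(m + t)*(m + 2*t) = m^4 - m^3*t - 6*m^2*t^2 + 4*m*t^3 + 8*t^4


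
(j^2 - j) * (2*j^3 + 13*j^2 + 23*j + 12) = 2*j^5 + 11*j^4 + 10*j^3 - 11*j^2 - 12*j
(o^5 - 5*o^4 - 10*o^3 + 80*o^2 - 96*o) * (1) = o^5 - 5*o^4 - 10*o^3 + 80*o^2 - 96*o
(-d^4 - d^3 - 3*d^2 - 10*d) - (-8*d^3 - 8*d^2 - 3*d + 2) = -d^4 + 7*d^3 + 5*d^2 - 7*d - 2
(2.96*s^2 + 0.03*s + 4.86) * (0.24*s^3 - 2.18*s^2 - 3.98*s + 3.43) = 0.7104*s^5 - 6.4456*s^4 - 10.6798*s^3 - 0.561400000000001*s^2 - 19.2399*s + 16.6698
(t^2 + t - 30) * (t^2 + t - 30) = t^4 + 2*t^3 - 59*t^2 - 60*t + 900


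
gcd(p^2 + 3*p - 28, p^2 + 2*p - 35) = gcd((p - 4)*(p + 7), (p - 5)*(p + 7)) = p + 7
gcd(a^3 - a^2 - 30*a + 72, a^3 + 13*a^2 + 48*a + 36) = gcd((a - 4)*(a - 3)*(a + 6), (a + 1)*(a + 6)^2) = a + 6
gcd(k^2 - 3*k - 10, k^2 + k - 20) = 1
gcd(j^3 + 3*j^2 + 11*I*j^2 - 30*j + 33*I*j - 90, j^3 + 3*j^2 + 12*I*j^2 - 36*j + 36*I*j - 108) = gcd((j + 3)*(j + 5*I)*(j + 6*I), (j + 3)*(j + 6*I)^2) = j^2 + j*(3 + 6*I) + 18*I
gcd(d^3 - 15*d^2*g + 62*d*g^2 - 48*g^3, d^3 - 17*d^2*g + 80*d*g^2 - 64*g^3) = d^2 - 9*d*g + 8*g^2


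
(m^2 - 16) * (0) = 0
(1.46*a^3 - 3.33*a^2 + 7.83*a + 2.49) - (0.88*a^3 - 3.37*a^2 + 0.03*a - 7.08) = 0.58*a^3 + 0.04*a^2 + 7.8*a + 9.57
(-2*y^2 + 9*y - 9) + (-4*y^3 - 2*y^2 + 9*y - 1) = -4*y^3 - 4*y^2 + 18*y - 10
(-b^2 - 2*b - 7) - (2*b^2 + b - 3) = -3*b^2 - 3*b - 4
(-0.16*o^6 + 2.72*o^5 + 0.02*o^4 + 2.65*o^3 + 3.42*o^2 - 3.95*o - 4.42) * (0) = 0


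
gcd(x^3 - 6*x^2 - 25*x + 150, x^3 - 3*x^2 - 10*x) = x - 5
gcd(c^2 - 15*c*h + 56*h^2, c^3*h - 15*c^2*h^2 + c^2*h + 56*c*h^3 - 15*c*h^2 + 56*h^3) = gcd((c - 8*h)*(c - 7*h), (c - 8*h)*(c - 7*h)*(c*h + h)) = c^2 - 15*c*h + 56*h^2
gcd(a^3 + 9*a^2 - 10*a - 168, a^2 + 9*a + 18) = a + 6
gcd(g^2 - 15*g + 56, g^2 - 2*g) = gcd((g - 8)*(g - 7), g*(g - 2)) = 1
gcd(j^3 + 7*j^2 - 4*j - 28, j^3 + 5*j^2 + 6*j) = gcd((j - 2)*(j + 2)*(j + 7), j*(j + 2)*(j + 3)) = j + 2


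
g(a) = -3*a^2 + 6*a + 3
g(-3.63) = -58.31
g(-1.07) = -6.85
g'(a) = 6 - 6*a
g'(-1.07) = 12.42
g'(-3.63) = 27.78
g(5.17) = -46.17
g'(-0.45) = 8.70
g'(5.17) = -25.02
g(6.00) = -69.00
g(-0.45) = -0.31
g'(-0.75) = 10.50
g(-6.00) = -141.00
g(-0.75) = -3.19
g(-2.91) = -39.86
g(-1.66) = -15.23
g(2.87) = -4.49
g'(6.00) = -30.00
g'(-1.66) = 15.96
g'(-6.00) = 42.00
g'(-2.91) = 23.46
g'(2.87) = -11.22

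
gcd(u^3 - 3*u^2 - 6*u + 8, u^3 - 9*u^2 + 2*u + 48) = u + 2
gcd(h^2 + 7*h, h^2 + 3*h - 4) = 1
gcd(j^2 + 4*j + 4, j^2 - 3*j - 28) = 1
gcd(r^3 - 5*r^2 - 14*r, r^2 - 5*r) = r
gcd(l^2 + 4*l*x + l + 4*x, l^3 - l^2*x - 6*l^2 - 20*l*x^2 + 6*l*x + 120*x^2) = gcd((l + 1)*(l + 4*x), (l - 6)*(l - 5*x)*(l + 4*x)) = l + 4*x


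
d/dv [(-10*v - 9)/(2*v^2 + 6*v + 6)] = (10*v^2 + 18*v - 3)/(2*(v^4 + 6*v^3 + 15*v^2 + 18*v + 9))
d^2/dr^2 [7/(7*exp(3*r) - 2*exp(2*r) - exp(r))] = 7*((-63*exp(2*r) + 8*exp(r) + 1)*(-7*exp(2*r) + 2*exp(r) + 1) - 2*(-21*exp(2*r) + 4*exp(r) + 1)^2)*exp(-r)/(-7*exp(2*r) + 2*exp(r) + 1)^3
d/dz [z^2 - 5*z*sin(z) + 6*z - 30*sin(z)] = -5*z*cos(z) + 2*z - 5*sin(z) - 30*cos(z) + 6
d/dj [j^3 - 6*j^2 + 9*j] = 3*j^2 - 12*j + 9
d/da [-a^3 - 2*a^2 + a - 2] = -3*a^2 - 4*a + 1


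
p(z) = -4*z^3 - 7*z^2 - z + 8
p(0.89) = -1.25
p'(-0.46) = 2.90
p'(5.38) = -423.65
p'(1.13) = -32.14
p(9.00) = -3484.00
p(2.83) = -141.55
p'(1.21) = -35.51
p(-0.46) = 7.37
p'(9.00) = -1099.00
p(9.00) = -3484.00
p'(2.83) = -136.73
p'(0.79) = -19.55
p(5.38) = -822.87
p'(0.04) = -1.58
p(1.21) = -10.54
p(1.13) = -7.84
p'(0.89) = -22.97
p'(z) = -12*z^2 - 14*z - 1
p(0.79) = 0.87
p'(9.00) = -1099.00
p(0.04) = 7.95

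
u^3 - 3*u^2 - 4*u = u*(u - 4)*(u + 1)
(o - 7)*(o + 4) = o^2 - 3*o - 28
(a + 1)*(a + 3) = a^2 + 4*a + 3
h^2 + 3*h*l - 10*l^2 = (h - 2*l)*(h + 5*l)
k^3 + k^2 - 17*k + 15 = (k - 3)*(k - 1)*(k + 5)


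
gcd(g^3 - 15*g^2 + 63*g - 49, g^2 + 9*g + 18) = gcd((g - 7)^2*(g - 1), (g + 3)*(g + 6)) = 1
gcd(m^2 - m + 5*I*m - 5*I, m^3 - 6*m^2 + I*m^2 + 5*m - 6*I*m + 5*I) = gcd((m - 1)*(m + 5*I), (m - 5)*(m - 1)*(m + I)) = m - 1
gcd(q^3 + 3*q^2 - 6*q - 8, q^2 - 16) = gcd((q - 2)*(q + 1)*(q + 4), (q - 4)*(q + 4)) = q + 4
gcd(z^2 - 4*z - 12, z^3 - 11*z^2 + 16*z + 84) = z^2 - 4*z - 12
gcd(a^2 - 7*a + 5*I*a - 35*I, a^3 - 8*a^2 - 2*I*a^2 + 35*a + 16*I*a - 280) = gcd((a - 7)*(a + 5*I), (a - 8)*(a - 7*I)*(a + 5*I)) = a + 5*I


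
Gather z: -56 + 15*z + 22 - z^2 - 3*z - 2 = -z^2 + 12*z - 36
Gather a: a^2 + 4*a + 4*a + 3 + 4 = a^2 + 8*a + 7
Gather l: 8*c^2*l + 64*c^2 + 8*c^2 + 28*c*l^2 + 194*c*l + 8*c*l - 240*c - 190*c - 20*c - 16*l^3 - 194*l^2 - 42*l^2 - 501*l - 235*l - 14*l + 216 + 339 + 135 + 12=72*c^2 - 450*c - 16*l^3 + l^2*(28*c - 236) + l*(8*c^2 + 202*c - 750) + 702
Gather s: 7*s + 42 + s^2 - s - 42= s^2 + 6*s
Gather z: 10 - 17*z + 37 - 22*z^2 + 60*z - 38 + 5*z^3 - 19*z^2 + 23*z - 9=5*z^3 - 41*z^2 + 66*z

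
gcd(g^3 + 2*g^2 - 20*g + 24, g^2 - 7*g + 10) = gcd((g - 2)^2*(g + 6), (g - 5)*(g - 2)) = g - 2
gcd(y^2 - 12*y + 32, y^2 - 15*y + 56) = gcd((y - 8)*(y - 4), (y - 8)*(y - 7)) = y - 8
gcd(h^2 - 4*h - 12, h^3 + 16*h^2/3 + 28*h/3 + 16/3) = h + 2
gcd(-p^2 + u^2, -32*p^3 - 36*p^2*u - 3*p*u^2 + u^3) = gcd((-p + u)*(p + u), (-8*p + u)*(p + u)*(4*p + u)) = p + u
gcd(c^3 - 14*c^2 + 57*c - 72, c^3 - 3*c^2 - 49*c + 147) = c - 3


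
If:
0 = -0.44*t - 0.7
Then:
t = -1.59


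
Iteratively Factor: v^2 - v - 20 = (v - 5)*(v + 4)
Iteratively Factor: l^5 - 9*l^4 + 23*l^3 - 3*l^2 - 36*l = (l + 1)*(l^4 - 10*l^3 + 33*l^2 - 36*l) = l*(l + 1)*(l^3 - 10*l^2 + 33*l - 36) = l*(l - 4)*(l + 1)*(l^2 - 6*l + 9) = l*(l - 4)*(l - 3)*(l + 1)*(l - 3)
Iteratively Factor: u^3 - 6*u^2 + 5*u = (u)*(u^2 - 6*u + 5) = u*(u - 1)*(u - 5)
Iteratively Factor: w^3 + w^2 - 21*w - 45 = (w + 3)*(w^2 - 2*w - 15) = (w - 5)*(w + 3)*(w + 3)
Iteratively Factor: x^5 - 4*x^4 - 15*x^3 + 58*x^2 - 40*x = (x - 1)*(x^4 - 3*x^3 - 18*x^2 + 40*x) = (x - 1)*(x + 4)*(x^3 - 7*x^2 + 10*x) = (x - 5)*(x - 1)*(x + 4)*(x^2 - 2*x) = (x - 5)*(x - 2)*(x - 1)*(x + 4)*(x)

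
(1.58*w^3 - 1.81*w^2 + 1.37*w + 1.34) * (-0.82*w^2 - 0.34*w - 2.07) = -1.2956*w^5 + 0.947*w^4 - 3.7786*w^3 + 2.1821*w^2 - 3.2915*w - 2.7738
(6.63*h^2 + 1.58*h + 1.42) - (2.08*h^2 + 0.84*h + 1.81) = 4.55*h^2 + 0.74*h - 0.39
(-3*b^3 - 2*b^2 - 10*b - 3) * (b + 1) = -3*b^4 - 5*b^3 - 12*b^2 - 13*b - 3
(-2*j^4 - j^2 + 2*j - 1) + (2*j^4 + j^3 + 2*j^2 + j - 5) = j^3 + j^2 + 3*j - 6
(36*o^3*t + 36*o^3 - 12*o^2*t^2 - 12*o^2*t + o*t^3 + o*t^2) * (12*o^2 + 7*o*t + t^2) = 432*o^5*t + 432*o^5 + 108*o^4*t^2 + 108*o^4*t - 36*o^3*t^3 - 36*o^3*t^2 - 5*o^2*t^4 - 5*o^2*t^3 + o*t^5 + o*t^4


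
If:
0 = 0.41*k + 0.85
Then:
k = -2.07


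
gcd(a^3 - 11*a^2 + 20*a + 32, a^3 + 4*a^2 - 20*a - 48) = a - 4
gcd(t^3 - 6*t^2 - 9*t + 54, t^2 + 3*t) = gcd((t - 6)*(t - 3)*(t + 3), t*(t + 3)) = t + 3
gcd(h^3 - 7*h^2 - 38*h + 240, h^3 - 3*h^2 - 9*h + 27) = 1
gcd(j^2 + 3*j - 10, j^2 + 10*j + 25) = j + 5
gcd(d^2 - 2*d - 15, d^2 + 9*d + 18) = d + 3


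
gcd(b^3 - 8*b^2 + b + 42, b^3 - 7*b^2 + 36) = b^2 - b - 6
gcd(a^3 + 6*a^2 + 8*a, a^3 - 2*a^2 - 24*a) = a^2 + 4*a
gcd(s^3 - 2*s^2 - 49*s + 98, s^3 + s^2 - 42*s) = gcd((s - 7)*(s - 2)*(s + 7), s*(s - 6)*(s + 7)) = s + 7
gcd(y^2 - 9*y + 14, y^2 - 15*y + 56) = y - 7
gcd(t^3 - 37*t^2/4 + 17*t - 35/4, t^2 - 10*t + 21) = t - 7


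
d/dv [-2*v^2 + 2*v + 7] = 2 - 4*v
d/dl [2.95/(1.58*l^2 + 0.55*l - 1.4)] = (-9.322*l - 1.6225)/(1.58*l^2 + 0.55*l - 1.4)^2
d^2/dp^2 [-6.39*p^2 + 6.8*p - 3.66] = -12.7800000000000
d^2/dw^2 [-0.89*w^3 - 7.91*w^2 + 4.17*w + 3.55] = -5.34*w - 15.82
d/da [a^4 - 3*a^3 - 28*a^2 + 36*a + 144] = 4*a^3 - 9*a^2 - 56*a + 36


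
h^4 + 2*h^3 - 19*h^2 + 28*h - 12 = (h - 2)*(h - 1)^2*(h + 6)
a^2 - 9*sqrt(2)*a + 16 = (a - 8*sqrt(2))*(a - sqrt(2))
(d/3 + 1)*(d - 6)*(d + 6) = d^3/3 + d^2 - 12*d - 36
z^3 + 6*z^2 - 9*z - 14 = (z - 2)*(z + 1)*(z + 7)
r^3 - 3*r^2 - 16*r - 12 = (r - 6)*(r + 1)*(r + 2)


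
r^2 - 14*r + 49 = (r - 7)^2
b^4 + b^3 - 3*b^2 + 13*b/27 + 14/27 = (b - 1)*(b - 2/3)*(b + 1/3)*(b + 7/3)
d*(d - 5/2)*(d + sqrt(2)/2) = d^3 - 5*d^2/2 + sqrt(2)*d^2/2 - 5*sqrt(2)*d/4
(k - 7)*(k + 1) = k^2 - 6*k - 7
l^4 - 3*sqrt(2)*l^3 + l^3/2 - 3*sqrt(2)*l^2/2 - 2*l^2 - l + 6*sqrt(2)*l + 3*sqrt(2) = (l + 1/2)*(l - 3*sqrt(2))*(l - sqrt(2))*(l + sqrt(2))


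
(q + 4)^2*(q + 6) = q^3 + 14*q^2 + 64*q + 96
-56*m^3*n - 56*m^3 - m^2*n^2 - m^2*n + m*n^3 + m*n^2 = (-8*m + n)*(7*m + n)*(m*n + m)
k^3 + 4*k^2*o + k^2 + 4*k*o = k*(k + 1)*(k + 4*o)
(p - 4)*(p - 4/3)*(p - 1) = p^3 - 19*p^2/3 + 32*p/3 - 16/3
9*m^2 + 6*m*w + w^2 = (3*m + w)^2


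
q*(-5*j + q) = -5*j*q + q^2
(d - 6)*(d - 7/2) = d^2 - 19*d/2 + 21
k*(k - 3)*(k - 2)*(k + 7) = k^4 + 2*k^3 - 29*k^2 + 42*k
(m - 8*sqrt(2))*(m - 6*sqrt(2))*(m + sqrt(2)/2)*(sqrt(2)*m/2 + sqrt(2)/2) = sqrt(2)*m^4/2 - 27*m^3/2 + sqrt(2)*m^3/2 - 27*m^2/2 + 41*sqrt(2)*m^2 + 48*m + 41*sqrt(2)*m + 48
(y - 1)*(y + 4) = y^2 + 3*y - 4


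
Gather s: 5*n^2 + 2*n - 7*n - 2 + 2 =5*n^2 - 5*n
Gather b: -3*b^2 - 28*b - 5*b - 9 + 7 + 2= -3*b^2 - 33*b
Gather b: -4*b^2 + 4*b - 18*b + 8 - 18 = -4*b^2 - 14*b - 10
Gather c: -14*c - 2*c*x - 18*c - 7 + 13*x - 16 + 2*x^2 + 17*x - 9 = c*(-2*x - 32) + 2*x^2 + 30*x - 32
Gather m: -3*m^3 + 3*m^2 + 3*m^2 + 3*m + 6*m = -3*m^3 + 6*m^2 + 9*m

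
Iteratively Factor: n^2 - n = (n - 1)*(n)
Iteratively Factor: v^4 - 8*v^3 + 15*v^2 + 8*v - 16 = (v - 1)*(v^3 - 7*v^2 + 8*v + 16) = (v - 1)*(v + 1)*(v^2 - 8*v + 16) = (v - 4)*(v - 1)*(v + 1)*(v - 4)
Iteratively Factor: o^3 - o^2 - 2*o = (o - 2)*(o^2 + o) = (o - 2)*(o + 1)*(o)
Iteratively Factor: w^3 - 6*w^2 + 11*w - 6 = (w - 1)*(w^2 - 5*w + 6) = (w - 3)*(w - 1)*(w - 2)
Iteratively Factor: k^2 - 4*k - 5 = (k + 1)*(k - 5)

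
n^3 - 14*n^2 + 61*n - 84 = (n - 7)*(n - 4)*(n - 3)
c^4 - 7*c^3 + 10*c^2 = c^2*(c - 5)*(c - 2)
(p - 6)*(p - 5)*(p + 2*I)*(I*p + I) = I*p^4 - 2*p^3 - 10*I*p^3 + 20*p^2 + 19*I*p^2 - 38*p + 30*I*p - 60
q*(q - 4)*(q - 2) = q^3 - 6*q^2 + 8*q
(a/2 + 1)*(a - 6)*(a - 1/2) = a^3/2 - 9*a^2/4 - 5*a + 3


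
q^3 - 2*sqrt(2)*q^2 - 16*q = q*(q - 4*sqrt(2))*(q + 2*sqrt(2))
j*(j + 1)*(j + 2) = j^3 + 3*j^2 + 2*j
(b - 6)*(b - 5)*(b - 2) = b^3 - 13*b^2 + 52*b - 60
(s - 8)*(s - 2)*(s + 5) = s^3 - 5*s^2 - 34*s + 80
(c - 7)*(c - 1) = c^2 - 8*c + 7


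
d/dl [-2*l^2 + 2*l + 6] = 2 - 4*l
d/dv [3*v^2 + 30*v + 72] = 6*v + 30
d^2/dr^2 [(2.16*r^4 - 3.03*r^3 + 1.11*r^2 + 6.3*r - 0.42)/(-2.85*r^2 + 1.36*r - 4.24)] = (-35.0892*r^6 + 50.23296*r^5 - 180.579456*r^4 + 26.3181*r^3 - 469.864404*r^2 + 773.840448*r - 121.163808)/(23.149125*r^6 - 33.1398*r^5 + 119.13228*r^4 - 101.120896*r^3 + 177.235392*r^2 - 73.348608*r + 76.225024)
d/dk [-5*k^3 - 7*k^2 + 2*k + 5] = -15*k^2 - 14*k + 2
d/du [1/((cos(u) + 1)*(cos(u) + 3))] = 2*(cos(u) + 2)*sin(u)/((cos(u) + 1)^2*(cos(u) + 3)^2)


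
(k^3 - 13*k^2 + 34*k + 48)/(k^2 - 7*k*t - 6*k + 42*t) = (-k^2 + 7*k + 8)/(-k + 7*t)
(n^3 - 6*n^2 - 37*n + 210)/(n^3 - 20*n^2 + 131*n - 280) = (n + 6)/(n - 8)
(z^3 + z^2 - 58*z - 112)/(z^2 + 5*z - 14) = (z^2 - 6*z - 16)/(z - 2)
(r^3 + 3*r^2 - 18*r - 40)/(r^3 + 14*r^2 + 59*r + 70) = (r - 4)/(r + 7)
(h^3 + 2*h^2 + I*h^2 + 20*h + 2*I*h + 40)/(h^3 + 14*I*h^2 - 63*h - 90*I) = (h^2 + h*(2 - 4*I) - 8*I)/(h^2 + 9*I*h - 18)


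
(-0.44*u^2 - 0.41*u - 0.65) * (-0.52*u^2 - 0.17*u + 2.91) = 0.2288*u^4 + 0.288*u^3 - 0.8727*u^2 - 1.0826*u - 1.8915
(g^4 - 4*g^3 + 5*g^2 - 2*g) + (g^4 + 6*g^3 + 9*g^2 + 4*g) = 2*g^4 + 2*g^3 + 14*g^2 + 2*g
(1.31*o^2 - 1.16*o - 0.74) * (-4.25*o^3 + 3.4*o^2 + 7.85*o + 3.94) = -5.5675*o^5 + 9.384*o^4 + 9.4845*o^3 - 6.4606*o^2 - 10.3794*o - 2.9156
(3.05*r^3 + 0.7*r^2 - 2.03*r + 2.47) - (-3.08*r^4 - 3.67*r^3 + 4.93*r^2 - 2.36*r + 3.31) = 3.08*r^4 + 6.72*r^3 - 4.23*r^2 + 0.33*r - 0.84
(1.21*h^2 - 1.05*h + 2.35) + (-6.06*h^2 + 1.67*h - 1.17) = -4.85*h^2 + 0.62*h + 1.18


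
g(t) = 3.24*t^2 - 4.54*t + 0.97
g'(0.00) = -4.54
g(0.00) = 0.97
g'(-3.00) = -23.98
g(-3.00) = 43.75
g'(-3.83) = -29.36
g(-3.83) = 65.89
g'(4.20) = 22.68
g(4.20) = 39.06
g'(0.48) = -1.43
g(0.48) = -0.46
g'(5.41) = 30.52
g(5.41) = 71.24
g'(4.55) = 24.94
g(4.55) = 47.39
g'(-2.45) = -20.42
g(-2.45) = 31.54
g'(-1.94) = -17.11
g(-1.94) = 21.97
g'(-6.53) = -46.85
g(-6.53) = 168.77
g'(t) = 6.48*t - 4.54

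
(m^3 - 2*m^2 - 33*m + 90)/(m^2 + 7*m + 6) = (m^2 - 8*m + 15)/(m + 1)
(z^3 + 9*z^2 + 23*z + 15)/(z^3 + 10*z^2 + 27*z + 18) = (z + 5)/(z + 6)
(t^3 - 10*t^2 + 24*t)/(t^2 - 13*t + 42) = t*(t - 4)/(t - 7)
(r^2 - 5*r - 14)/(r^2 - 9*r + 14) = (r + 2)/(r - 2)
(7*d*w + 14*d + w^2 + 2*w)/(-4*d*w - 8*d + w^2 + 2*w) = (7*d + w)/(-4*d + w)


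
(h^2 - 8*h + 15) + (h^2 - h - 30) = 2*h^2 - 9*h - 15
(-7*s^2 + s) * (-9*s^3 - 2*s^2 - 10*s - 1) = 63*s^5 + 5*s^4 + 68*s^3 - 3*s^2 - s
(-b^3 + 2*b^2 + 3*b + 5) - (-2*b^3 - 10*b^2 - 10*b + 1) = b^3 + 12*b^2 + 13*b + 4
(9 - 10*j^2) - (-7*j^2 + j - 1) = -3*j^2 - j + 10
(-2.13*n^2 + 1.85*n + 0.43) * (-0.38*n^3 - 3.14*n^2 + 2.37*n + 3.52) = 0.8094*n^5 + 5.9852*n^4 - 11.0205*n^3 - 4.4633*n^2 + 7.5311*n + 1.5136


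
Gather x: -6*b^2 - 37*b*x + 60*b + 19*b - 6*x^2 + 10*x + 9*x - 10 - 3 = -6*b^2 + 79*b - 6*x^2 + x*(19 - 37*b) - 13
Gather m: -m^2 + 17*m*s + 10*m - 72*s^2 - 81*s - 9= -m^2 + m*(17*s + 10) - 72*s^2 - 81*s - 9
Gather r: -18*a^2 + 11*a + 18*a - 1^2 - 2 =-18*a^2 + 29*a - 3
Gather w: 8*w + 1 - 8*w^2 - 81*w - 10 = -8*w^2 - 73*w - 9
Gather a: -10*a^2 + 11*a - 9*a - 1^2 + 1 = -10*a^2 + 2*a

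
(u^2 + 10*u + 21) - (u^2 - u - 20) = 11*u + 41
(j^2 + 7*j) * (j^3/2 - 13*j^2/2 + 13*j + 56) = j^5/2 - 3*j^4 - 65*j^3/2 + 147*j^2 + 392*j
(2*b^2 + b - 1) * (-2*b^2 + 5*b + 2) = -4*b^4 + 8*b^3 + 11*b^2 - 3*b - 2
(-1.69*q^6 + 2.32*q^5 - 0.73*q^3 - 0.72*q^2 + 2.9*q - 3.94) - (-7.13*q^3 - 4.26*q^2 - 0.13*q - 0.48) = -1.69*q^6 + 2.32*q^5 + 6.4*q^3 + 3.54*q^2 + 3.03*q - 3.46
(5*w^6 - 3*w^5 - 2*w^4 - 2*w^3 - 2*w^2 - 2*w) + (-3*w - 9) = 5*w^6 - 3*w^5 - 2*w^4 - 2*w^3 - 2*w^2 - 5*w - 9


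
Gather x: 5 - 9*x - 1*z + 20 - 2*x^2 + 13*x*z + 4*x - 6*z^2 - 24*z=-2*x^2 + x*(13*z - 5) - 6*z^2 - 25*z + 25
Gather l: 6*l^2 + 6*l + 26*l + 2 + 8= 6*l^2 + 32*l + 10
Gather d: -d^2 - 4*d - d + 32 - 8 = -d^2 - 5*d + 24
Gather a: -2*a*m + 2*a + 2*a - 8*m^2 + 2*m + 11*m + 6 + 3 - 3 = a*(4 - 2*m) - 8*m^2 + 13*m + 6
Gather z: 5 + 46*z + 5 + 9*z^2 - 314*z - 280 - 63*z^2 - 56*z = -54*z^2 - 324*z - 270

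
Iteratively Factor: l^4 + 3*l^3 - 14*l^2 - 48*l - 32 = (l + 4)*(l^3 - l^2 - 10*l - 8) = (l - 4)*(l + 4)*(l^2 + 3*l + 2) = (l - 4)*(l + 2)*(l + 4)*(l + 1)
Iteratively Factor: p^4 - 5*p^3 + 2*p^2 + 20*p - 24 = (p - 3)*(p^3 - 2*p^2 - 4*p + 8) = (p - 3)*(p - 2)*(p^2 - 4) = (p - 3)*(p - 2)^2*(p + 2)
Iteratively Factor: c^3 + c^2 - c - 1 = (c + 1)*(c^2 - 1) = (c - 1)*(c + 1)*(c + 1)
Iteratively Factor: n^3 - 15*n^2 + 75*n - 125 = (n - 5)*(n^2 - 10*n + 25) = (n - 5)^2*(n - 5)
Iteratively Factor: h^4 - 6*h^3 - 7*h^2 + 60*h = (h)*(h^3 - 6*h^2 - 7*h + 60) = h*(h - 5)*(h^2 - h - 12) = h*(h - 5)*(h - 4)*(h + 3)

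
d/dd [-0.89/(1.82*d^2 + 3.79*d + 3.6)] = (3.2396*d + 3.3731)/(1.82*d^2 + 3.79*d + 3.6)^2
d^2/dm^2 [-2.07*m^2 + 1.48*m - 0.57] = -4.14000000000000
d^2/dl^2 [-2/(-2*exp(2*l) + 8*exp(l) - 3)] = 16*((1 - exp(l))*(2*exp(2*l) - 8*exp(l) + 3) + 4*(exp(l) - 2)^2*exp(l))*exp(l)/(2*exp(2*l) - 8*exp(l) + 3)^3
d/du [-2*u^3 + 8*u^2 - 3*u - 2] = -6*u^2 + 16*u - 3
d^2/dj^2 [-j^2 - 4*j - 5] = -2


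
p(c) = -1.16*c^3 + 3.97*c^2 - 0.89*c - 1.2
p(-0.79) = 2.55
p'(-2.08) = -32.46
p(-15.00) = 4820.40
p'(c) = -3.48*c^2 + 7.94*c - 0.89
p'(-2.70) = -47.70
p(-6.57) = 504.98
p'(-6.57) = -203.27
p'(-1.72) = -24.84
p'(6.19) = -85.08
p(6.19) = -129.72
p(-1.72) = 17.98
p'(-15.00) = -902.99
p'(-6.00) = -173.81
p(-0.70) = 1.77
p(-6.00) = 397.62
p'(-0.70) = -8.15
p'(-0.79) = -9.33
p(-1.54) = 13.82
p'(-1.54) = -21.37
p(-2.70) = 52.98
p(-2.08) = 28.27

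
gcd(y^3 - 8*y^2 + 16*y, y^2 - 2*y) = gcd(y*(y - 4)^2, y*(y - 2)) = y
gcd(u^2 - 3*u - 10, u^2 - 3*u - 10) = u^2 - 3*u - 10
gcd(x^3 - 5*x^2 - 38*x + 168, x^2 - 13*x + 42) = x - 7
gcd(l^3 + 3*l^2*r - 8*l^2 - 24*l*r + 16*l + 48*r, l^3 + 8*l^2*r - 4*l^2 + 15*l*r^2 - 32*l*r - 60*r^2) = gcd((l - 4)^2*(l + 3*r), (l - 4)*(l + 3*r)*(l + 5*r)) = l^2 + 3*l*r - 4*l - 12*r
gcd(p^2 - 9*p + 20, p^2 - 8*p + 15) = p - 5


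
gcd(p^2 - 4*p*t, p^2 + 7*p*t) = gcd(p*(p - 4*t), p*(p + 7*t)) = p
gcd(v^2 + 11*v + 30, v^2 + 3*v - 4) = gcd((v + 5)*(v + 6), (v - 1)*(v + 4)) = 1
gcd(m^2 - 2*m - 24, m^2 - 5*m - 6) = m - 6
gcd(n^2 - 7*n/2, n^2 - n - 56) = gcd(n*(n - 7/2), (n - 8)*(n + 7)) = 1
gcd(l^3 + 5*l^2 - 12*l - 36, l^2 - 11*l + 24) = l - 3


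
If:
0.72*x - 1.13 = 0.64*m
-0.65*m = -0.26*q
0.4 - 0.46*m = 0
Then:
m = 0.87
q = 2.17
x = 2.34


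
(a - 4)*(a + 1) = a^2 - 3*a - 4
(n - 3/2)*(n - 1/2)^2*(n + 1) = n^4 - 3*n^3/2 - 3*n^2/4 + 11*n/8 - 3/8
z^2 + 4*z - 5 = (z - 1)*(z + 5)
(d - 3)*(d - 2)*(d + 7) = d^3 + 2*d^2 - 29*d + 42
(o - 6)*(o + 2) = o^2 - 4*o - 12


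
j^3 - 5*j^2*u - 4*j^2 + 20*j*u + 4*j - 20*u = (j - 2)^2*(j - 5*u)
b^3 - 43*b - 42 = (b - 7)*(b + 1)*(b + 6)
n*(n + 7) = n^2 + 7*n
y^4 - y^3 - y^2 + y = y*(y - 1)^2*(y + 1)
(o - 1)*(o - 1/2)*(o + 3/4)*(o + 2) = o^4 + 5*o^3/4 - 17*o^2/8 - 7*o/8 + 3/4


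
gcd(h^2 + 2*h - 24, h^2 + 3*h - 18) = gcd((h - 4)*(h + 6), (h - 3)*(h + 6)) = h + 6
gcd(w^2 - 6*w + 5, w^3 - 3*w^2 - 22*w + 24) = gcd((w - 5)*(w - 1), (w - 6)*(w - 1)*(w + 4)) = w - 1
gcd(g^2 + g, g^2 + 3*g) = g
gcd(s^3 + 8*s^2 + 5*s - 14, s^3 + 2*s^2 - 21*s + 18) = s - 1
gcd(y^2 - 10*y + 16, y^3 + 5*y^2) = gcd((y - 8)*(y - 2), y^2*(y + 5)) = 1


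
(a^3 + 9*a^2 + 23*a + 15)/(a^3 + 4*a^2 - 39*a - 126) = (a^2 + 6*a + 5)/(a^2 + a - 42)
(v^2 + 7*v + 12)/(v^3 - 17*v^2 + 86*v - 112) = (v^2 + 7*v + 12)/(v^3 - 17*v^2 + 86*v - 112)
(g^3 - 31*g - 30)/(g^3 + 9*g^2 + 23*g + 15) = (g - 6)/(g + 3)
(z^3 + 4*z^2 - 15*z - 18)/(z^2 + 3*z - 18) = z + 1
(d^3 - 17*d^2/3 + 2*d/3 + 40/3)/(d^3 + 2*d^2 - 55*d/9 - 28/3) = 3*(d^2 - 7*d + 10)/(3*d^2 + 2*d - 21)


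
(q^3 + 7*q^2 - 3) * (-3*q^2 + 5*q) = -3*q^5 - 16*q^4 + 35*q^3 + 9*q^2 - 15*q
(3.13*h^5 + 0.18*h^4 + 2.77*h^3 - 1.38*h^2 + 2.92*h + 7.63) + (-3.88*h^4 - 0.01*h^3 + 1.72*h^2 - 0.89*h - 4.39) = 3.13*h^5 - 3.7*h^4 + 2.76*h^3 + 0.34*h^2 + 2.03*h + 3.24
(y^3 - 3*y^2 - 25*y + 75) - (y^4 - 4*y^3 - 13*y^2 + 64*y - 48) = -y^4 + 5*y^3 + 10*y^2 - 89*y + 123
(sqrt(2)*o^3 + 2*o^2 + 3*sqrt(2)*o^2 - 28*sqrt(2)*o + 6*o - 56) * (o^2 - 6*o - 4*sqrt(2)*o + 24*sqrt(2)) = sqrt(2)*o^5 - 6*o^4 - 3*sqrt(2)*o^4 - 54*sqrt(2)*o^3 + 18*o^3 + 192*sqrt(2)*o^2 + 276*o^2 - 1008*o + 368*sqrt(2)*o - 1344*sqrt(2)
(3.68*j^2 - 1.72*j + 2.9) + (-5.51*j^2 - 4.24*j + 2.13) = -1.83*j^2 - 5.96*j + 5.03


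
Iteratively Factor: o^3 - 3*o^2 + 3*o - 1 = (o - 1)*(o^2 - 2*o + 1) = (o - 1)^2*(o - 1)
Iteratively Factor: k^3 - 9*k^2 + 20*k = (k - 5)*(k^2 - 4*k) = k*(k - 5)*(k - 4)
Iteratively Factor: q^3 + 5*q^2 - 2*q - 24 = (q + 4)*(q^2 + q - 6) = (q - 2)*(q + 4)*(q + 3)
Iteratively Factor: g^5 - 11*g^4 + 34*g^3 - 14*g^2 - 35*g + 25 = (g - 5)*(g^4 - 6*g^3 + 4*g^2 + 6*g - 5) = (g - 5)*(g - 1)*(g^3 - 5*g^2 - g + 5) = (g - 5)^2*(g - 1)*(g^2 - 1) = (g - 5)^2*(g - 1)^2*(g + 1)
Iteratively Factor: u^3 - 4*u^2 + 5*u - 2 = (u - 1)*(u^2 - 3*u + 2) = (u - 2)*(u - 1)*(u - 1)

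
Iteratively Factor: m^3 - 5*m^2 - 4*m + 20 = (m - 2)*(m^2 - 3*m - 10) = (m - 2)*(m + 2)*(m - 5)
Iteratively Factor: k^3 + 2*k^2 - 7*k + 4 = (k - 1)*(k^2 + 3*k - 4) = (k - 1)*(k + 4)*(k - 1)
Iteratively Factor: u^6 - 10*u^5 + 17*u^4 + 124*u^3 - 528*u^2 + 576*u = (u - 4)*(u^5 - 6*u^4 - 7*u^3 + 96*u^2 - 144*u) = (u - 4)^2*(u^4 - 2*u^3 - 15*u^2 + 36*u) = u*(u - 4)^2*(u^3 - 2*u^2 - 15*u + 36) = u*(u - 4)^2*(u - 3)*(u^2 + u - 12) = u*(u - 4)^2*(u - 3)*(u + 4)*(u - 3)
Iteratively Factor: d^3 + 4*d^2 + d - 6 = (d + 2)*(d^2 + 2*d - 3) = (d - 1)*(d + 2)*(d + 3)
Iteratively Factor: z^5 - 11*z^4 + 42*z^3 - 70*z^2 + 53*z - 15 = (z - 3)*(z^4 - 8*z^3 + 18*z^2 - 16*z + 5) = (z - 3)*(z - 1)*(z^3 - 7*z^2 + 11*z - 5) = (z - 3)*(z - 1)^2*(z^2 - 6*z + 5) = (z - 5)*(z - 3)*(z - 1)^2*(z - 1)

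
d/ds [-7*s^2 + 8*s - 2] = 8 - 14*s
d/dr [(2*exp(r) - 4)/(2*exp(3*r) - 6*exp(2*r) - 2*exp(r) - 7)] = (-8*exp(3*r) + 36*exp(2*r) - 48*exp(r) - 22)*exp(r)/(4*exp(6*r) - 24*exp(5*r) + 28*exp(4*r) - 4*exp(3*r) + 88*exp(2*r) + 28*exp(r) + 49)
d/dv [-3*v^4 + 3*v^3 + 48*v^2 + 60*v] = -12*v^3 + 9*v^2 + 96*v + 60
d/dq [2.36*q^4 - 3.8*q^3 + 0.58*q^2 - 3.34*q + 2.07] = 9.44*q^3 - 11.4*q^2 + 1.16*q - 3.34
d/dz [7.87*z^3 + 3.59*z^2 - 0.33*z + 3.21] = 23.61*z^2 + 7.18*z - 0.33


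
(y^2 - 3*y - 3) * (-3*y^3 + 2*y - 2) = -3*y^5 + 9*y^4 + 11*y^3 - 8*y^2 + 6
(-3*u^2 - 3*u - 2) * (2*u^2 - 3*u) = -6*u^4 + 3*u^3 + 5*u^2 + 6*u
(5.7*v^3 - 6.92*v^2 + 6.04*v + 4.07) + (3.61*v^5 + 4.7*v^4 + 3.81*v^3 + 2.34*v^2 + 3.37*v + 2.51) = 3.61*v^5 + 4.7*v^4 + 9.51*v^3 - 4.58*v^2 + 9.41*v + 6.58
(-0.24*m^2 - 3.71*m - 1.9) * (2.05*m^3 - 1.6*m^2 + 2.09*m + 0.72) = -0.492*m^5 - 7.2215*m^4 + 1.5394*m^3 - 4.8867*m^2 - 6.6422*m - 1.368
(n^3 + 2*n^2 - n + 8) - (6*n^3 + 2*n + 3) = -5*n^3 + 2*n^2 - 3*n + 5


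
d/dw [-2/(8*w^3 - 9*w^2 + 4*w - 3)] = 4*(12*w^2 - 9*w + 2)/(8*w^3 - 9*w^2 + 4*w - 3)^2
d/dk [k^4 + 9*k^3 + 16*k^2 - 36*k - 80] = 4*k^3 + 27*k^2 + 32*k - 36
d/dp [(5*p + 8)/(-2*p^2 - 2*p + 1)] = (10*p^2 + 32*p + 21)/(4*p^4 + 8*p^3 - 4*p + 1)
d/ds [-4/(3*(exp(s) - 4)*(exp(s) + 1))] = (8*exp(s)/3 - 4)/(4*(exp(s) - 4)^2*cosh(s/2)^2)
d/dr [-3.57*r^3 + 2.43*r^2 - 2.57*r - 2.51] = -10.71*r^2 + 4.86*r - 2.57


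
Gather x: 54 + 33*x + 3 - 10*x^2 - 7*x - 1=-10*x^2 + 26*x + 56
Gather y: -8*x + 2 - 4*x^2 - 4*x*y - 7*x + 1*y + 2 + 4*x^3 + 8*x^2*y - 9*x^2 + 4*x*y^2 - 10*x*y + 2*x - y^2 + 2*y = 4*x^3 - 13*x^2 - 13*x + y^2*(4*x - 1) + y*(8*x^2 - 14*x + 3) + 4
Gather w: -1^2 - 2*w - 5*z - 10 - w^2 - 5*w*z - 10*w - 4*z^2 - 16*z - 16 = -w^2 + w*(-5*z - 12) - 4*z^2 - 21*z - 27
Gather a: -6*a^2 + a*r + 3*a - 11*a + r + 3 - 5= -6*a^2 + a*(r - 8) + r - 2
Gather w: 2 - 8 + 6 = 0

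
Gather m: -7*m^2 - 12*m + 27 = -7*m^2 - 12*m + 27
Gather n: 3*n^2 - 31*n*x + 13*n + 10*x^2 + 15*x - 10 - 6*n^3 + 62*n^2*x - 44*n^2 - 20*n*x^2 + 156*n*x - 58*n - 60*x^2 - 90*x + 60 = -6*n^3 + n^2*(62*x - 41) + n*(-20*x^2 + 125*x - 45) - 50*x^2 - 75*x + 50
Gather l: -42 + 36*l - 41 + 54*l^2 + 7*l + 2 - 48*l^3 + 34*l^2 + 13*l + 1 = -48*l^3 + 88*l^2 + 56*l - 80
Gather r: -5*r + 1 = 1 - 5*r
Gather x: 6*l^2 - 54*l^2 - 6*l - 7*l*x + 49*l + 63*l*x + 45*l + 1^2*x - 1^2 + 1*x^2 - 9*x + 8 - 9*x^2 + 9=-48*l^2 + 88*l - 8*x^2 + x*(56*l - 8) + 16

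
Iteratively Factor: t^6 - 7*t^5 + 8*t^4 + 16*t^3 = (t - 4)*(t^5 - 3*t^4 - 4*t^3) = t*(t - 4)*(t^4 - 3*t^3 - 4*t^2) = t^2*(t - 4)*(t^3 - 3*t^2 - 4*t) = t^2*(t - 4)^2*(t^2 + t) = t^3*(t - 4)^2*(t + 1)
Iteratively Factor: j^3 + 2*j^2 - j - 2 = (j - 1)*(j^2 + 3*j + 2) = (j - 1)*(j + 2)*(j + 1)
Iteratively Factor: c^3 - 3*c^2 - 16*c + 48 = (c + 4)*(c^2 - 7*c + 12) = (c - 3)*(c + 4)*(c - 4)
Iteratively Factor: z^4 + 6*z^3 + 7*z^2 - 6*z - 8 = (z + 4)*(z^3 + 2*z^2 - z - 2) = (z + 2)*(z + 4)*(z^2 - 1) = (z - 1)*(z + 2)*(z + 4)*(z + 1)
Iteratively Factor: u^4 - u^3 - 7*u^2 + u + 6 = (u + 1)*(u^3 - 2*u^2 - 5*u + 6) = (u - 3)*(u + 1)*(u^2 + u - 2) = (u - 3)*(u - 1)*(u + 1)*(u + 2)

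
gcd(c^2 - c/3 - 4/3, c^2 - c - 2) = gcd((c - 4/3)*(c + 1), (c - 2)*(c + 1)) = c + 1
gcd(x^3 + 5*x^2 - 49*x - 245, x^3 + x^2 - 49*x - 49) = x^2 - 49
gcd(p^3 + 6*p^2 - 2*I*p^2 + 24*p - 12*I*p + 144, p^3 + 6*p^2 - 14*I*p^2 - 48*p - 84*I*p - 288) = p^2 + p*(6 - 6*I) - 36*I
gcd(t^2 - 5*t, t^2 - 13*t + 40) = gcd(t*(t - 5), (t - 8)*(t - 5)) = t - 5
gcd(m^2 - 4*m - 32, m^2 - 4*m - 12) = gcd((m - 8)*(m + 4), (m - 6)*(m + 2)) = 1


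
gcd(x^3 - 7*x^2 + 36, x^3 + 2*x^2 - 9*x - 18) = x^2 - x - 6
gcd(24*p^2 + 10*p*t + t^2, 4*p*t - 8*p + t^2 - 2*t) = 4*p + t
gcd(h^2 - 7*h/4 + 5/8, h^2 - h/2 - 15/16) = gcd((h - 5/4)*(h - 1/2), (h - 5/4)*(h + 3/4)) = h - 5/4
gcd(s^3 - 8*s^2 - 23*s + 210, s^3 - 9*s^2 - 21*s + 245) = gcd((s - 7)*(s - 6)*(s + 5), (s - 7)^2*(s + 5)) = s^2 - 2*s - 35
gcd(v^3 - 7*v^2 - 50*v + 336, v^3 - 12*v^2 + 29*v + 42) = v - 6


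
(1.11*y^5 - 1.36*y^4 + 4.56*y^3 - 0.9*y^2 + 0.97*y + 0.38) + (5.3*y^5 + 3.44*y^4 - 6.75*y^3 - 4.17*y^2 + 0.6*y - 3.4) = 6.41*y^5 + 2.08*y^4 - 2.19*y^3 - 5.07*y^2 + 1.57*y - 3.02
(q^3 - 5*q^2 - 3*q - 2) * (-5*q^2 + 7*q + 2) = -5*q^5 + 32*q^4 - 18*q^3 - 21*q^2 - 20*q - 4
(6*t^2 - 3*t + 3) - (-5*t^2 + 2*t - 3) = 11*t^2 - 5*t + 6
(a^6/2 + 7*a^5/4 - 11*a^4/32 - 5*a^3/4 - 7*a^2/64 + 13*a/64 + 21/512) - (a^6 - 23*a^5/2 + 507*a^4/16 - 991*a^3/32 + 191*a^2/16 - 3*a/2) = -a^6/2 + 53*a^5/4 - 1025*a^4/32 + 951*a^3/32 - 771*a^2/64 + 109*a/64 + 21/512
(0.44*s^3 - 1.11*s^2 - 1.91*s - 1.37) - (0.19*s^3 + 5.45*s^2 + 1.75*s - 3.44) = 0.25*s^3 - 6.56*s^2 - 3.66*s + 2.07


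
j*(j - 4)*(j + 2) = j^3 - 2*j^2 - 8*j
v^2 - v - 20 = (v - 5)*(v + 4)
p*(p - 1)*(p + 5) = p^3 + 4*p^2 - 5*p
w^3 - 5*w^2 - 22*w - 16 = (w - 8)*(w + 1)*(w + 2)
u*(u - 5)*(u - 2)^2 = u^4 - 9*u^3 + 24*u^2 - 20*u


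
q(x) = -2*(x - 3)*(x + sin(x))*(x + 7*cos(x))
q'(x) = -2*(1 - 7*sin(x))*(x - 3)*(x + sin(x)) - 2*(x - 3)*(x + 7*cos(x))*(cos(x) + 1) - 2*(x + sin(x))*(x + 7*cos(x))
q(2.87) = -3.16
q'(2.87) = 23.56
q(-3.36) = 407.58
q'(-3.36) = -46.50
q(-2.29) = 222.14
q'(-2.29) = -268.61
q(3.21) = 4.98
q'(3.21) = 21.76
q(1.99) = -5.04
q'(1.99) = -27.67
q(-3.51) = 411.77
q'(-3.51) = -9.65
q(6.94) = -742.76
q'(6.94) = -169.98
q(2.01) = -5.58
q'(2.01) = -26.26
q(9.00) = -296.15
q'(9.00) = 160.73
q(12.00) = -3694.96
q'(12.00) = -1986.24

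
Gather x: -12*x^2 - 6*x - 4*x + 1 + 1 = -12*x^2 - 10*x + 2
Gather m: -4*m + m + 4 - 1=3 - 3*m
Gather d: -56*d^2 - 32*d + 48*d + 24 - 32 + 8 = -56*d^2 + 16*d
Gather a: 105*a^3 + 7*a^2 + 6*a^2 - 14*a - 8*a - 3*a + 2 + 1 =105*a^3 + 13*a^2 - 25*a + 3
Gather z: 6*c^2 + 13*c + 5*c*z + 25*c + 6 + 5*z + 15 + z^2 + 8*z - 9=6*c^2 + 38*c + z^2 + z*(5*c + 13) + 12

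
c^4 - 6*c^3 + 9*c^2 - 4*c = c*(c - 4)*(c - 1)^2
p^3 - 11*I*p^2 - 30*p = p*(p - 6*I)*(p - 5*I)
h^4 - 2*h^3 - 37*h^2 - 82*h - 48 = (h - 8)*(h + 1)*(h + 2)*(h + 3)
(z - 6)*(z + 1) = z^2 - 5*z - 6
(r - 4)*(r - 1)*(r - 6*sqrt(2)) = r^3 - 6*sqrt(2)*r^2 - 5*r^2 + 4*r + 30*sqrt(2)*r - 24*sqrt(2)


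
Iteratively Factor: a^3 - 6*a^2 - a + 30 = (a - 3)*(a^2 - 3*a - 10) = (a - 5)*(a - 3)*(a + 2)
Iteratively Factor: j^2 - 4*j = (j - 4)*(j)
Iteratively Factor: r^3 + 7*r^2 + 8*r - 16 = (r - 1)*(r^2 + 8*r + 16) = (r - 1)*(r + 4)*(r + 4)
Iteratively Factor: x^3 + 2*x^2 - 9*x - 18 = (x + 3)*(x^2 - x - 6) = (x + 2)*(x + 3)*(x - 3)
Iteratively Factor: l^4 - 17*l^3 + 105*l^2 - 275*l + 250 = (l - 5)*(l^3 - 12*l^2 + 45*l - 50) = (l - 5)^2*(l^2 - 7*l + 10) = (l - 5)^2*(l - 2)*(l - 5)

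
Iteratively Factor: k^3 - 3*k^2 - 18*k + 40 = (k + 4)*(k^2 - 7*k + 10) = (k - 2)*(k + 4)*(k - 5)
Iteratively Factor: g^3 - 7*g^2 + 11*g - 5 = (g - 5)*(g^2 - 2*g + 1) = (g - 5)*(g - 1)*(g - 1)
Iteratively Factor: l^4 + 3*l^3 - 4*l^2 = (l)*(l^3 + 3*l^2 - 4*l) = l*(l - 1)*(l^2 + 4*l) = l^2*(l - 1)*(l + 4)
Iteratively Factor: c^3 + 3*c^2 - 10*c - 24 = (c - 3)*(c^2 + 6*c + 8) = (c - 3)*(c + 2)*(c + 4)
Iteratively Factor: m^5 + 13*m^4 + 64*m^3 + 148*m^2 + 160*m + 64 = (m + 1)*(m^4 + 12*m^3 + 52*m^2 + 96*m + 64) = (m + 1)*(m + 4)*(m^3 + 8*m^2 + 20*m + 16) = (m + 1)*(m + 2)*(m + 4)*(m^2 + 6*m + 8) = (m + 1)*(m + 2)^2*(m + 4)*(m + 4)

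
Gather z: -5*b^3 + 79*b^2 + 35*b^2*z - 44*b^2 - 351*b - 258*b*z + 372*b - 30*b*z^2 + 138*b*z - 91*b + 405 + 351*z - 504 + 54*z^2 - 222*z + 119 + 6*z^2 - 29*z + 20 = -5*b^3 + 35*b^2 - 70*b + z^2*(60 - 30*b) + z*(35*b^2 - 120*b + 100) + 40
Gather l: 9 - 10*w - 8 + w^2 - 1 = w^2 - 10*w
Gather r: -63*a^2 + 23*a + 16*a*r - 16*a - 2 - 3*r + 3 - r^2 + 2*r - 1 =-63*a^2 + 7*a - r^2 + r*(16*a - 1)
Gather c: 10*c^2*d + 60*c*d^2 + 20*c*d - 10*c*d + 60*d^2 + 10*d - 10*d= 10*c^2*d + c*(60*d^2 + 10*d) + 60*d^2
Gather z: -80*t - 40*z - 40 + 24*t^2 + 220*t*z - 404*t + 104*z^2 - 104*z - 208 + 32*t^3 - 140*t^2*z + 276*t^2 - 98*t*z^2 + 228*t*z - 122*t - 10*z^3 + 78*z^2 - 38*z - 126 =32*t^3 + 300*t^2 - 606*t - 10*z^3 + z^2*(182 - 98*t) + z*(-140*t^2 + 448*t - 182) - 374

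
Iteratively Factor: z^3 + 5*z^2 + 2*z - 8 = (z - 1)*(z^2 + 6*z + 8) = (z - 1)*(z + 4)*(z + 2)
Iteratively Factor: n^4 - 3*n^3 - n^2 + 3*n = (n - 1)*(n^3 - 2*n^2 - 3*n) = n*(n - 1)*(n^2 - 2*n - 3) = n*(n - 1)*(n + 1)*(n - 3)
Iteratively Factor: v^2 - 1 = (v + 1)*(v - 1)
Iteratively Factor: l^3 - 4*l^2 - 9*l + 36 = (l + 3)*(l^2 - 7*l + 12) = (l - 3)*(l + 3)*(l - 4)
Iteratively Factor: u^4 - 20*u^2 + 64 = (u + 4)*(u^3 - 4*u^2 - 4*u + 16) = (u - 4)*(u + 4)*(u^2 - 4) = (u - 4)*(u + 2)*(u + 4)*(u - 2)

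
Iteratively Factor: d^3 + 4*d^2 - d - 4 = (d + 4)*(d^2 - 1) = (d + 1)*(d + 4)*(d - 1)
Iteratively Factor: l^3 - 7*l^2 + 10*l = (l)*(l^2 - 7*l + 10) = l*(l - 2)*(l - 5)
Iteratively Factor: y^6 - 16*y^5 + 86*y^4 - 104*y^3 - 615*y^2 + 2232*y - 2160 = (y - 4)*(y^5 - 12*y^4 + 38*y^3 + 48*y^2 - 423*y + 540) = (y - 5)*(y - 4)*(y^4 - 7*y^3 + 3*y^2 + 63*y - 108) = (y - 5)*(y - 4)^2*(y^3 - 3*y^2 - 9*y + 27) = (y - 5)*(y - 4)^2*(y - 3)*(y^2 - 9) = (y - 5)*(y - 4)^2*(y - 3)*(y + 3)*(y - 3)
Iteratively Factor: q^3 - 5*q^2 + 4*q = (q - 1)*(q^2 - 4*q) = q*(q - 1)*(q - 4)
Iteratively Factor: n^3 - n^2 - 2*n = (n - 2)*(n^2 + n) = (n - 2)*(n + 1)*(n)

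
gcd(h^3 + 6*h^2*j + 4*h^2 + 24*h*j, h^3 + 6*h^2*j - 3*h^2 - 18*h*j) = h^2 + 6*h*j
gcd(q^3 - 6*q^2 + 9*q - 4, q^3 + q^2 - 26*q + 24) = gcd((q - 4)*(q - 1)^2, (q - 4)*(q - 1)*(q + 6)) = q^2 - 5*q + 4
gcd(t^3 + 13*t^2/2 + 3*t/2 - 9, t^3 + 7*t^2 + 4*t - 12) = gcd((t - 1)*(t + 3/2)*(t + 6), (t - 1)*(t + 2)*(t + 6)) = t^2 + 5*t - 6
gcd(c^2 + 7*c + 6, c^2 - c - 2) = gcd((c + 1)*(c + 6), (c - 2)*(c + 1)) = c + 1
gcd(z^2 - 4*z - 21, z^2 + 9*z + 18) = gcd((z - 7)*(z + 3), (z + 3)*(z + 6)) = z + 3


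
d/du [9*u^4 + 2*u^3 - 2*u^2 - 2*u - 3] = 36*u^3 + 6*u^2 - 4*u - 2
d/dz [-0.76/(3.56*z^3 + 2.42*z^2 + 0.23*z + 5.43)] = (8.1168*z^2 + 3.6784*z + 0.1748)/(3.56*z^3 + 2.42*z^2 + 0.23*z + 5.43)^2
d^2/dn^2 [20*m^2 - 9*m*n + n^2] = 2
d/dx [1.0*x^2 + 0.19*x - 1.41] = 2.0*x + 0.19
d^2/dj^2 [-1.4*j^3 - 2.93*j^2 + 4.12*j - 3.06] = -8.4*j - 5.86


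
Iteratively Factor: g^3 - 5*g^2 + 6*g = (g - 2)*(g^2 - 3*g) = (g - 3)*(g - 2)*(g)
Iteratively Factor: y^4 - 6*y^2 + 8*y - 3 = (y - 1)*(y^3 + y^2 - 5*y + 3) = (y - 1)^2*(y^2 + 2*y - 3) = (y - 1)^3*(y + 3)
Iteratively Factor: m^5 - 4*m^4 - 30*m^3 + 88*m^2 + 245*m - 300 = (m - 5)*(m^4 + m^3 - 25*m^2 - 37*m + 60) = (m - 5)*(m + 4)*(m^3 - 3*m^2 - 13*m + 15) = (m - 5)*(m + 3)*(m + 4)*(m^2 - 6*m + 5) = (m - 5)*(m - 1)*(m + 3)*(m + 4)*(m - 5)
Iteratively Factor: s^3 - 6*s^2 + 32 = (s - 4)*(s^2 - 2*s - 8) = (s - 4)^2*(s + 2)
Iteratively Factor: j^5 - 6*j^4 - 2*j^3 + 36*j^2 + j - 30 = (j - 1)*(j^4 - 5*j^3 - 7*j^2 + 29*j + 30) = (j - 1)*(j + 1)*(j^3 - 6*j^2 - j + 30) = (j - 5)*(j - 1)*(j + 1)*(j^2 - j - 6) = (j - 5)*(j - 1)*(j + 1)*(j + 2)*(j - 3)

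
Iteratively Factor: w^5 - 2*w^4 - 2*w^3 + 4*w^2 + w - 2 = (w - 2)*(w^4 - 2*w^2 + 1) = (w - 2)*(w + 1)*(w^3 - w^2 - w + 1) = (w - 2)*(w - 1)*(w + 1)*(w^2 - 1) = (w - 2)*(w - 1)^2*(w + 1)*(w + 1)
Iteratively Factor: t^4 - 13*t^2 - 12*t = (t + 1)*(t^3 - t^2 - 12*t) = (t - 4)*(t + 1)*(t^2 + 3*t) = t*(t - 4)*(t + 1)*(t + 3)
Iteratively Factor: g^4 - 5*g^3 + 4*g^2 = (g - 1)*(g^3 - 4*g^2) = g*(g - 1)*(g^2 - 4*g) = g*(g - 4)*(g - 1)*(g)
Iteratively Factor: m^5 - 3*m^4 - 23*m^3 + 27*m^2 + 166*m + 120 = (m - 4)*(m^4 + m^3 - 19*m^2 - 49*m - 30) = (m - 4)*(m + 3)*(m^3 - 2*m^2 - 13*m - 10) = (m - 4)*(m + 2)*(m + 3)*(m^2 - 4*m - 5) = (m - 5)*(m - 4)*(m + 2)*(m + 3)*(m + 1)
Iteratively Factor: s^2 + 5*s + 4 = (s + 1)*(s + 4)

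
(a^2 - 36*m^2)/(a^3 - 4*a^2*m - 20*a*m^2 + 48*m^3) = (a + 6*m)/(a^2 + 2*a*m - 8*m^2)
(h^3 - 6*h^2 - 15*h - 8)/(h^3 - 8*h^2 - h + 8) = (h + 1)/(h - 1)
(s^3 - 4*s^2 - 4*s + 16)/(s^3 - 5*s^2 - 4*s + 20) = (s - 4)/(s - 5)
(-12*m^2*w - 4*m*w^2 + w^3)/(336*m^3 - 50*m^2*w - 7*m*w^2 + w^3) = w*(2*m + w)/(-56*m^2 - m*w + w^2)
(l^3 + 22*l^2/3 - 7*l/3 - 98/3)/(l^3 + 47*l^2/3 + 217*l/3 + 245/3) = (3*l^2 + l - 14)/(3*l^2 + 26*l + 35)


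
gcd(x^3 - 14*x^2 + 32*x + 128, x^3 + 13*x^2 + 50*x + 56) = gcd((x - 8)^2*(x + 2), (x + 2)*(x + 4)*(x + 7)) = x + 2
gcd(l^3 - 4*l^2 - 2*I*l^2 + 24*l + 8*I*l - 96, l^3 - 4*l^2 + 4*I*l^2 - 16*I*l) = l^2 + l*(-4 + 4*I) - 16*I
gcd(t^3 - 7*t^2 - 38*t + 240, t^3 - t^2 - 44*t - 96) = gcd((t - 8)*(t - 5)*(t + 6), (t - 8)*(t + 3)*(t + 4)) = t - 8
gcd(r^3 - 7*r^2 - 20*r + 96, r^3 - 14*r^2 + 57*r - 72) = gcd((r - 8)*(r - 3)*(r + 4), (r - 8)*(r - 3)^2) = r^2 - 11*r + 24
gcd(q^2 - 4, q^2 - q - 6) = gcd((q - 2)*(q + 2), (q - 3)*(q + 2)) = q + 2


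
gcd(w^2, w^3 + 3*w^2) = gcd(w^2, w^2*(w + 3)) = w^2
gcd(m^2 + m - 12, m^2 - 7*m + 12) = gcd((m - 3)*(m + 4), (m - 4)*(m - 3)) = m - 3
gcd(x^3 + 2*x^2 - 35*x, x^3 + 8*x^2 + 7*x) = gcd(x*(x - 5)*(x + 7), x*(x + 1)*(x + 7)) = x^2 + 7*x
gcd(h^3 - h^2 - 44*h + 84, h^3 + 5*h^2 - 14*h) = h^2 + 5*h - 14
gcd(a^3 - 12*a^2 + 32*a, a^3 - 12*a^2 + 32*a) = a^3 - 12*a^2 + 32*a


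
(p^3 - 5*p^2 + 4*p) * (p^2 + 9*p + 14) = p^5 + 4*p^4 - 27*p^3 - 34*p^2 + 56*p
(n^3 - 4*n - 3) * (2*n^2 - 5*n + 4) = 2*n^5 - 5*n^4 - 4*n^3 + 14*n^2 - n - 12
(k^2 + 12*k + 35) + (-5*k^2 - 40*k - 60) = -4*k^2 - 28*k - 25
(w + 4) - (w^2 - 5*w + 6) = -w^2 + 6*w - 2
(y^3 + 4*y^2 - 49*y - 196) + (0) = y^3 + 4*y^2 - 49*y - 196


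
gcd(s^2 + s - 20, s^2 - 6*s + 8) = s - 4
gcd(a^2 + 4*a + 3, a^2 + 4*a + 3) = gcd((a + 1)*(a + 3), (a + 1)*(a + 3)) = a^2 + 4*a + 3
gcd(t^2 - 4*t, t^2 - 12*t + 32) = t - 4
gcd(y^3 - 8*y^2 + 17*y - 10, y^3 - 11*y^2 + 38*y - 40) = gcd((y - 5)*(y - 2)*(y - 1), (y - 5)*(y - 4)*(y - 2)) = y^2 - 7*y + 10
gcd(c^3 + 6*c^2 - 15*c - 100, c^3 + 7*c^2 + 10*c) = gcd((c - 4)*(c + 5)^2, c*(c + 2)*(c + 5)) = c + 5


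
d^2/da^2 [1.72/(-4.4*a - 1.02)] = -66.5984/(4.4*a + 1.02)^3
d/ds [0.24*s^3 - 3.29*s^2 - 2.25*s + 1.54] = 0.72*s^2 - 6.58*s - 2.25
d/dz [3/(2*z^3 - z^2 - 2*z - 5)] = 6*(-3*z^2 + z + 1)/(-2*z^3 + z^2 + 2*z + 5)^2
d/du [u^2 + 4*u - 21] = 2*u + 4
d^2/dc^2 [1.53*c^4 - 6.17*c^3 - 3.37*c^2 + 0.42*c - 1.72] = 18.36*c^2 - 37.02*c - 6.74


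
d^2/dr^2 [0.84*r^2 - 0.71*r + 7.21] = 1.68000000000000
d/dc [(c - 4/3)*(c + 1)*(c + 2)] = 3*c^2 + 10*c/3 - 2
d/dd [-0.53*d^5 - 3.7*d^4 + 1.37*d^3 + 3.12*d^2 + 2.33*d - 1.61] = -2.65*d^4 - 14.8*d^3 + 4.11*d^2 + 6.24*d + 2.33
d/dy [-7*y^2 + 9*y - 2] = 9 - 14*y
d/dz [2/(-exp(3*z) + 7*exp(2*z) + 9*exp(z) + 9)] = (6*exp(2*z) - 28*exp(z) - 18)*exp(z)/(-exp(3*z) + 7*exp(2*z) + 9*exp(z) + 9)^2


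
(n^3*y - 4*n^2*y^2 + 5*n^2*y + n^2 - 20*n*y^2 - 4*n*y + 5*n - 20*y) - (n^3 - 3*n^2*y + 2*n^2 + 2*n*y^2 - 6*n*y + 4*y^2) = n^3*y - n^3 - 4*n^2*y^2 + 8*n^2*y - n^2 - 22*n*y^2 + 2*n*y + 5*n - 4*y^2 - 20*y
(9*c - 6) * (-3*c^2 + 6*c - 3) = -27*c^3 + 72*c^2 - 63*c + 18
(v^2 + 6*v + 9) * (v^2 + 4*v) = v^4 + 10*v^3 + 33*v^2 + 36*v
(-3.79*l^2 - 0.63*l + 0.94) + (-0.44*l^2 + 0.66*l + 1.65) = -4.23*l^2 + 0.03*l + 2.59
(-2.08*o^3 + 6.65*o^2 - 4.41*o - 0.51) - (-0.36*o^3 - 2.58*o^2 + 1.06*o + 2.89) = -1.72*o^3 + 9.23*o^2 - 5.47*o - 3.4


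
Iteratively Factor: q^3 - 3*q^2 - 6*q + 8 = (q - 4)*(q^2 + q - 2) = (q - 4)*(q + 2)*(q - 1)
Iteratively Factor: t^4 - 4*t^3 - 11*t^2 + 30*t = (t - 2)*(t^3 - 2*t^2 - 15*t) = t*(t - 2)*(t^2 - 2*t - 15) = t*(t - 5)*(t - 2)*(t + 3)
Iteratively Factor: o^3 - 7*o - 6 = (o + 2)*(o^2 - 2*o - 3) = (o - 3)*(o + 2)*(o + 1)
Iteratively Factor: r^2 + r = (r)*(r + 1)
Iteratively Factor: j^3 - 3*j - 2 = (j + 1)*(j^2 - j - 2) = (j - 2)*(j + 1)*(j + 1)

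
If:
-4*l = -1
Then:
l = 1/4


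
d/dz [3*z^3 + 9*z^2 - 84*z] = 9*z^2 + 18*z - 84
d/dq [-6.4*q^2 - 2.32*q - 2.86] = -12.8*q - 2.32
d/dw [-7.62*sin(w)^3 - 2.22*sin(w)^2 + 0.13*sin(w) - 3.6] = (-22.86*sin(w)^2 - 4.44*sin(w) + 0.13)*cos(w)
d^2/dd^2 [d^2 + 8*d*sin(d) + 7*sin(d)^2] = -8*d*sin(d) - 28*sin(d)^2 + 16*cos(d) + 16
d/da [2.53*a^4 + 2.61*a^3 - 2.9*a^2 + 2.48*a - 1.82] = 10.12*a^3 + 7.83*a^2 - 5.8*a + 2.48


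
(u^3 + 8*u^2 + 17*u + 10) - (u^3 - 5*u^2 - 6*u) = 13*u^2 + 23*u + 10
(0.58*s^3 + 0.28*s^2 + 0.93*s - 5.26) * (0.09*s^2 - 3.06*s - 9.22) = 0.0522*s^5 - 1.7496*s^4 - 6.1207*s^3 - 5.9008*s^2 + 7.521*s + 48.4972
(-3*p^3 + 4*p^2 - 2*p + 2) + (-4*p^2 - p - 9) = -3*p^3 - 3*p - 7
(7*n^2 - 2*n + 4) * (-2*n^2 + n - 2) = -14*n^4 + 11*n^3 - 24*n^2 + 8*n - 8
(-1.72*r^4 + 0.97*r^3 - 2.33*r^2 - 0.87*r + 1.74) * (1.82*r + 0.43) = -3.1304*r^5 + 1.0258*r^4 - 3.8235*r^3 - 2.5853*r^2 + 2.7927*r + 0.7482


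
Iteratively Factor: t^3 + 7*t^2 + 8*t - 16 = (t + 4)*(t^2 + 3*t - 4) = (t - 1)*(t + 4)*(t + 4)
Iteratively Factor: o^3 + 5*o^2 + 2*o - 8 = (o - 1)*(o^2 + 6*o + 8) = (o - 1)*(o + 4)*(o + 2)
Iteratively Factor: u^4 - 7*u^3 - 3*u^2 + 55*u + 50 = (u + 1)*(u^3 - 8*u^2 + 5*u + 50) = (u - 5)*(u + 1)*(u^2 - 3*u - 10) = (u - 5)^2*(u + 1)*(u + 2)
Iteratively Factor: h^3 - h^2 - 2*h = (h - 2)*(h^2 + h) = (h - 2)*(h + 1)*(h)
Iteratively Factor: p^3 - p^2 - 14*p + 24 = (p - 2)*(p^2 + p - 12) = (p - 2)*(p + 4)*(p - 3)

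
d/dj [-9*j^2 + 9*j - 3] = 9 - 18*j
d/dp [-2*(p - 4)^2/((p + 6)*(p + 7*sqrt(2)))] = 2*(2*(4 - p)*(p + 6)*(p + 7*sqrt(2)) + (p - 4)^2*(p + 6) + (p - 4)^2*(p + 7*sqrt(2)))/((p + 6)^2*(p + 7*sqrt(2))^2)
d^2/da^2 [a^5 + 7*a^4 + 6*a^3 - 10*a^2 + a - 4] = 20*a^3 + 84*a^2 + 36*a - 20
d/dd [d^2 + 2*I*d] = 2*d + 2*I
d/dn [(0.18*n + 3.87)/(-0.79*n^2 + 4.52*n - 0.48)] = (0.1422*n^2 + 6.1146*n - 17.5788)/(0.6241*n^4 - 7.1416*n^3 + 21.1888*n^2 - 4.3392*n + 0.2304)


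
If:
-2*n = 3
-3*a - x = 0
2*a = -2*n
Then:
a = 3/2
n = -3/2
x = -9/2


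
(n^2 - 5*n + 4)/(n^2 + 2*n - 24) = (n - 1)/(n + 6)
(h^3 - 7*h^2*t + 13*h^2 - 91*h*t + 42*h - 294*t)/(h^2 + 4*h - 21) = (h^2 - 7*h*t + 6*h - 42*t)/(h - 3)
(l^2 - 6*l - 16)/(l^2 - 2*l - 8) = (l - 8)/(l - 4)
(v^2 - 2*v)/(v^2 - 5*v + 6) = v/(v - 3)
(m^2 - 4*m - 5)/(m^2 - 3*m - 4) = (m - 5)/(m - 4)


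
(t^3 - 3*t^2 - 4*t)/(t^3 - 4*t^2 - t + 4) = t/(t - 1)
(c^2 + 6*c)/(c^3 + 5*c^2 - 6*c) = 1/(c - 1)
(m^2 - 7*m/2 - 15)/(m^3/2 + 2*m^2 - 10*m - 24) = (2*m^2 - 7*m - 30)/(m^3 + 4*m^2 - 20*m - 48)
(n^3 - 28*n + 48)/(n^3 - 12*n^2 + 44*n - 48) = (n + 6)/(n - 6)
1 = 1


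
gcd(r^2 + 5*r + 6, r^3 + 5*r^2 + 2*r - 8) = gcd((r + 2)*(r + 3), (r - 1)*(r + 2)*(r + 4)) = r + 2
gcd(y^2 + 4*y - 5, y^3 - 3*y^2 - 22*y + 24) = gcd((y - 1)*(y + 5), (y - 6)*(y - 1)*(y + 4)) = y - 1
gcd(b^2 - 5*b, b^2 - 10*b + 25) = b - 5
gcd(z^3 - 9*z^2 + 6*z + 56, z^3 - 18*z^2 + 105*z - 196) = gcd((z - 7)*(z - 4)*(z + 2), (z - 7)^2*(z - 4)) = z^2 - 11*z + 28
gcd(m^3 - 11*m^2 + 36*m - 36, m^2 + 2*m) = 1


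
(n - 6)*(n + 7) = n^2 + n - 42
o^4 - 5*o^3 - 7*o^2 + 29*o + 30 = (o - 5)*(o - 3)*(o + 1)*(o + 2)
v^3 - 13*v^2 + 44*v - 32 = (v - 8)*(v - 4)*(v - 1)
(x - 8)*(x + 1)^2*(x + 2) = x^4 - 4*x^3 - 27*x^2 - 38*x - 16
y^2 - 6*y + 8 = (y - 4)*(y - 2)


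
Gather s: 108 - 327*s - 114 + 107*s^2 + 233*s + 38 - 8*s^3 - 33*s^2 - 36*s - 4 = -8*s^3 + 74*s^2 - 130*s + 28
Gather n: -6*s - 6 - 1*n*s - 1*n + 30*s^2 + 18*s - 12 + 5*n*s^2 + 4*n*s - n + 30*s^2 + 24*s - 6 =n*(5*s^2 + 3*s - 2) + 60*s^2 + 36*s - 24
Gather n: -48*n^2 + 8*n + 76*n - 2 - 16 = -48*n^2 + 84*n - 18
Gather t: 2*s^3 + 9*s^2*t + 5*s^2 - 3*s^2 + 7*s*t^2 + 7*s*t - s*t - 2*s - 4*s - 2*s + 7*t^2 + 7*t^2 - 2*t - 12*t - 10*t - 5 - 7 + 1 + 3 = 2*s^3 + 2*s^2 - 8*s + t^2*(7*s + 14) + t*(9*s^2 + 6*s - 24) - 8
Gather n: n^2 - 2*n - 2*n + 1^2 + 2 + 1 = n^2 - 4*n + 4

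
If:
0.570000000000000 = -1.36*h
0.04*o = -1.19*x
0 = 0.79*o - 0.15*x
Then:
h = -0.42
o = 0.00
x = 0.00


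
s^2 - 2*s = s*(s - 2)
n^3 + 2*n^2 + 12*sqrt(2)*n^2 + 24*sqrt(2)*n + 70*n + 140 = (n + 2)*(n + 5*sqrt(2))*(n + 7*sqrt(2))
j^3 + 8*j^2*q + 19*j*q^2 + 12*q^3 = (j + q)*(j + 3*q)*(j + 4*q)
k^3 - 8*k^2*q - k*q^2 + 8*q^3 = (k - 8*q)*(k - q)*(k + q)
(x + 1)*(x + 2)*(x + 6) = x^3 + 9*x^2 + 20*x + 12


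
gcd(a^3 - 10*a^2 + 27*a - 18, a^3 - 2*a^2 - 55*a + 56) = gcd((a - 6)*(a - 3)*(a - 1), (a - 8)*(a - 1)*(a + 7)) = a - 1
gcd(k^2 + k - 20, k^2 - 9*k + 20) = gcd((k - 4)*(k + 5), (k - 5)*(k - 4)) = k - 4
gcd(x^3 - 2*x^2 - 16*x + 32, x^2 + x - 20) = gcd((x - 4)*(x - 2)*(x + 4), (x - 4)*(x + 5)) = x - 4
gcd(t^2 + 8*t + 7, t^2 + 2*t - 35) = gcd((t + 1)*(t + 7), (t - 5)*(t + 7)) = t + 7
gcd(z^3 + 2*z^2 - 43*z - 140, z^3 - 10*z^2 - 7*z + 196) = z^2 - 3*z - 28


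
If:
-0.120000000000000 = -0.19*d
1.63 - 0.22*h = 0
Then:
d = 0.63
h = 7.41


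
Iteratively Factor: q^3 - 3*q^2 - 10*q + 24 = (q + 3)*(q^2 - 6*q + 8) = (q - 4)*(q + 3)*(q - 2)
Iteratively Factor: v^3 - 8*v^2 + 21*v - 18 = (v - 3)*(v^2 - 5*v + 6) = (v - 3)^2*(v - 2)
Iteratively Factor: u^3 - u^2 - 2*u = (u)*(u^2 - u - 2) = u*(u - 2)*(u + 1)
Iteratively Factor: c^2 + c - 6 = (c - 2)*(c + 3)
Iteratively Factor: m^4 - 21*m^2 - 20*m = (m + 1)*(m^3 - m^2 - 20*m) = (m + 1)*(m + 4)*(m^2 - 5*m) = (m - 5)*(m + 1)*(m + 4)*(m)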